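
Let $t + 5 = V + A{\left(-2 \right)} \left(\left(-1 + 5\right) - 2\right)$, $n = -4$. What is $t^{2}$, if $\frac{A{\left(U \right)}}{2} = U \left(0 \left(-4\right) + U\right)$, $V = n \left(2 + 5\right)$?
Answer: $289$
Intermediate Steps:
$V = -28$ ($V = - 4 \left(2 + 5\right) = \left(-4\right) 7 = -28$)
$A{\left(U \right)} = 2 U^{2}$ ($A{\left(U \right)} = 2 U \left(0 \left(-4\right) + U\right) = 2 U \left(0 + U\right) = 2 U U = 2 U^{2}$)
$t = -17$ ($t = -5 - \left(28 - 2 \left(-2\right)^{2} \left(\left(-1 + 5\right) - 2\right)\right) = -5 - \left(28 - 2 \cdot 4 \left(4 - 2\right)\right) = -5 + \left(-28 + 8 \cdot 2\right) = -5 + \left(-28 + 16\right) = -5 - 12 = -17$)
$t^{2} = \left(-17\right)^{2} = 289$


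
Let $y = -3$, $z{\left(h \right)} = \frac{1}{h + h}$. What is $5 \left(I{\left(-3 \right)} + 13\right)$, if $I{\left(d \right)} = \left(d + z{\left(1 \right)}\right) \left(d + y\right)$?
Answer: $140$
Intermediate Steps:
$z{\left(h \right)} = \frac{1}{2 h}$
$I{\left(d \right)} = \left(\frac{1}{2} + d\right) \left(-3 + d\right)$ ($I{\left(d \right)} = \left(d + \frac{1}{2 \cdot 1}\right) \left(d - 3\right) = \left(d + \frac{1}{2} \cdot 1\right) \left(-3 + d\right) = \left(d + \frac{1}{2}\right) \left(-3 + d\right) = \left(\frac{1}{2} + d\right) \left(-3 + d\right)$)
$5 \left(I{\left(-3 \right)} + 13\right) = 5 \left(\left(- \frac{3}{2} + \left(-3\right)^{2} - - \frac{15}{2}\right) + 13\right) = 5 \left(\left(- \frac{3}{2} + 9 + \frac{15}{2}\right) + 13\right) = 5 \left(15 + 13\right) = 5 \cdot 28 = 140$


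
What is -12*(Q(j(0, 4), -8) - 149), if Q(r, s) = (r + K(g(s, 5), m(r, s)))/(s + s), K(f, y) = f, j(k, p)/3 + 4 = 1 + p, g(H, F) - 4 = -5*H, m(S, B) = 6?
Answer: 7293/4 ≈ 1823.3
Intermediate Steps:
g(H, F) = 4 - 5*H
j(k, p) = -9 + 3*p (j(k, p) = -12 + 3*(1 + p) = -12 + (3 + 3*p) = -9 + 3*p)
Q(r, s) = (4 + r - 5*s)/(2*s) (Q(r, s) = (r + (4 - 5*s))/(s + s) = (4 + r - 5*s)/((2*s)) = (4 + r - 5*s)*(1/(2*s)) = (4 + r - 5*s)/(2*s))
-12*(Q(j(0, 4), -8) - 149) = -12*((1/2)*(4 + (-9 + 3*4) - 5*(-8))/(-8) - 149) = -12*((1/2)*(-1/8)*(4 + (-9 + 12) + 40) - 149) = -12*((1/2)*(-1/8)*(4 + 3 + 40) - 149) = -12*((1/2)*(-1/8)*47 - 149) = -12*(-47/16 - 149) = -12*(-2431/16) = 7293/4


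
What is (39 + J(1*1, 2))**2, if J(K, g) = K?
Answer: 1600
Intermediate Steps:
(39 + J(1*1, 2))**2 = (39 + 1*1)**2 = (39 + 1)**2 = 40**2 = 1600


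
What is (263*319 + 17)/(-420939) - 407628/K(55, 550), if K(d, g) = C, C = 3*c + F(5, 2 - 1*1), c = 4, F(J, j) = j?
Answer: -13199047198/420939 ≈ -31356.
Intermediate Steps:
C = 13 (C = 3*4 + (2 - 1*1) = 12 + (2 - 1) = 12 + 1 = 13)
K(d, g) = 13
(263*319 + 17)/(-420939) - 407628/K(55, 550) = (263*319 + 17)/(-420939) - 407628/13 = (83897 + 17)*(-1/420939) - 407628*1/13 = 83914*(-1/420939) - 31356 = -83914/420939 - 31356 = -13199047198/420939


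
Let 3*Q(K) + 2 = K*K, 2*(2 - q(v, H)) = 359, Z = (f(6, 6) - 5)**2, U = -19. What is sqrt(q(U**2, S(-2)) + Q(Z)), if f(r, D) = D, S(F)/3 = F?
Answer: I*sqrt(6402)/6 ≈ 13.335*I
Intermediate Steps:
S(F) = 3*F
Z = 1 (Z = (6 - 5)**2 = 1**2 = 1)
q(v, H) = -355/2 (q(v, H) = 2 - 1/2*359 = 2 - 359/2 = -355/2)
Q(K) = -2/3 + K**2/3 (Q(K) = -2/3 + (K*K)/3 = -2/3 + K**2/3)
sqrt(q(U**2, S(-2)) + Q(Z)) = sqrt(-355/2 + (-2/3 + (1/3)*1**2)) = sqrt(-355/2 + (-2/3 + (1/3)*1)) = sqrt(-355/2 + (-2/3 + 1/3)) = sqrt(-355/2 - 1/3) = sqrt(-1067/6) = I*sqrt(6402)/6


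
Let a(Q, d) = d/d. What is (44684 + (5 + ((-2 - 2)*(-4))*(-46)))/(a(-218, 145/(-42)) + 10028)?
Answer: 14651/3343 ≈ 4.3826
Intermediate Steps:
a(Q, d) = 1
(44684 + (5 + ((-2 - 2)*(-4))*(-46)))/(a(-218, 145/(-42)) + 10028) = (44684 + (5 + ((-2 - 2)*(-4))*(-46)))/(1 + 10028) = (44684 + (5 - 4*(-4)*(-46)))/10029 = (44684 + (5 + 16*(-46)))*(1/10029) = (44684 + (5 - 736))*(1/10029) = (44684 - 731)*(1/10029) = 43953*(1/10029) = 14651/3343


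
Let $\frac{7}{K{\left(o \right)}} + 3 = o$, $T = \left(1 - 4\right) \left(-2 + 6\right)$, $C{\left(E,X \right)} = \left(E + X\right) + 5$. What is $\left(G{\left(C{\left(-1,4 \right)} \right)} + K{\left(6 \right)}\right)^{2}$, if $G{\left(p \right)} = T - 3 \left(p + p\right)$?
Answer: $\frac{29929}{9} \approx 3325.4$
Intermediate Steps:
$C{\left(E,X \right)} = 5 + E + X$
$T = -12$ ($T = \left(-3\right) 4 = -12$)
$K{\left(o \right)} = \frac{7}{-3 + o}$
$G{\left(p \right)} = -12 - 6 p$ ($G{\left(p \right)} = -12 - 3 \left(p + p\right) = -12 - 3 \cdot 2 p = -12 - 6 p$)
$\left(G{\left(C{\left(-1,4 \right)} \right)} + K{\left(6 \right)}\right)^{2} = \left(\left(-12 - 6 \left(5 - 1 + 4\right)\right) + \frac{7}{-3 + 6}\right)^{2} = \left(\left(-12 - 48\right) + \frac{7}{3}\right)^{2} = \left(\left(-12 - 48\right) + 7 \cdot \frac{1}{3}\right)^{2} = \left(-60 + \frac{7}{3}\right)^{2} = \left(- \frac{173}{3}\right)^{2} = \frac{29929}{9}$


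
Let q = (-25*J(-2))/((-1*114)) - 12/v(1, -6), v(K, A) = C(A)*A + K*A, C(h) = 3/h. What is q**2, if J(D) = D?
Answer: 41209/3249 ≈ 12.684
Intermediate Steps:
v(K, A) = 3 + A*K (v(K, A) = (3/A)*A + K*A = 3 + A*K)
q = 203/57 (q = (-25*(-2))/((-1*114)) - 12/(3 - 6*1) = 50/(-114) - 12/(3 - 6) = 50*(-1/114) - 12/(-3) = -25/57 - 12*(-1/3) = -25/57 + 4 = 203/57 ≈ 3.5614)
q**2 = (203/57)**2 = 41209/3249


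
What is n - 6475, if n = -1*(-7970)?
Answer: 1495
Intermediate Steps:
n = 7970
n - 6475 = 7970 - 6475 = 1495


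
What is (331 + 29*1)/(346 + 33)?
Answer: 360/379 ≈ 0.94987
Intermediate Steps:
(331 + 29*1)/(346 + 33) = (331 + 29)/379 = 360*(1/379) = 360/379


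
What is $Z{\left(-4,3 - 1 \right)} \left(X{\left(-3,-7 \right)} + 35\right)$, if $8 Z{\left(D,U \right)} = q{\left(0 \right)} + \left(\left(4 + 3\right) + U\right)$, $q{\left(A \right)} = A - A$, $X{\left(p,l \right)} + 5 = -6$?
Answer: $27$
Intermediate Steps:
$X{\left(p,l \right)} = -11$ ($X{\left(p,l \right)} = -5 - 6 = -11$)
$q{\left(A \right)} = 0$
$Z{\left(D,U \right)} = \frac{7}{8} + \frac{U}{8}$ ($Z{\left(D,U \right)} = \frac{0 + \left(\left(4 + 3\right) + U\right)}{8} = \frac{0 + \left(7 + U\right)}{8} = \frac{7 + U}{8} = \frac{7}{8} + \frac{U}{8}$)
$Z{\left(-4,3 - 1 \right)} \left(X{\left(-3,-7 \right)} + 35\right) = \left(\frac{7}{8} + \frac{3 - 1}{8}\right) \left(-11 + 35\right) = \left(\frac{7}{8} + \frac{1}{8} \cdot 2\right) 24 = \left(\frac{7}{8} + \frac{1}{4}\right) 24 = \frac{9}{8} \cdot 24 = 27$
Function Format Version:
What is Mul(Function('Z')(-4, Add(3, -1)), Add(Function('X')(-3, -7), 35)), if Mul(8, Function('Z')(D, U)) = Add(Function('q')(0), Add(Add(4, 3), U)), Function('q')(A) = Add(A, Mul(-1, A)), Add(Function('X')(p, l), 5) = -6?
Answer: 27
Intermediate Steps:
Function('X')(p, l) = -11 (Function('X')(p, l) = Add(-5, -6) = -11)
Function('q')(A) = 0
Function('Z')(D, U) = Add(Rational(7, 8), Mul(Rational(1, 8), U)) (Function('Z')(D, U) = Mul(Rational(1, 8), Add(0, Add(Add(4, 3), U))) = Mul(Rational(1, 8), Add(0, Add(7, U))) = Mul(Rational(1, 8), Add(7, U)) = Add(Rational(7, 8), Mul(Rational(1, 8), U)))
Mul(Function('Z')(-4, Add(3, -1)), Add(Function('X')(-3, -7), 35)) = Mul(Add(Rational(7, 8), Mul(Rational(1, 8), Add(3, -1))), Add(-11, 35)) = Mul(Add(Rational(7, 8), Mul(Rational(1, 8), 2)), 24) = Mul(Add(Rational(7, 8), Rational(1, 4)), 24) = Mul(Rational(9, 8), 24) = 27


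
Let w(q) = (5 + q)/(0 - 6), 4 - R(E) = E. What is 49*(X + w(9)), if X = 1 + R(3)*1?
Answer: -49/3 ≈ -16.333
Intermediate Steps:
R(E) = 4 - E
w(q) = -⅚ - q/6 (w(q) = (5 + q)/(-6) = (5 + q)*(-⅙) = -⅚ - q/6)
X = 2 (X = 1 + (4 - 1*3)*1 = 1 + (4 - 3)*1 = 1 + 1*1 = 1 + 1 = 2)
49*(X + w(9)) = 49*(2 + (-⅚ - ⅙*9)) = 49*(2 + (-⅚ - 3/2)) = 49*(2 - 7/3) = 49*(-⅓) = -49/3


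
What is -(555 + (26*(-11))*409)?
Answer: 116419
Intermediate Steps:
-(555 + (26*(-11))*409) = -(555 - 286*409) = -(555 - 116974) = -1*(-116419) = 116419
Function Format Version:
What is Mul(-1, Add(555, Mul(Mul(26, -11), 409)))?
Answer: 116419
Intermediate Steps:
Mul(-1, Add(555, Mul(Mul(26, -11), 409))) = Mul(-1, Add(555, Mul(-286, 409))) = Mul(-1, Add(555, -116974)) = Mul(-1, -116419) = 116419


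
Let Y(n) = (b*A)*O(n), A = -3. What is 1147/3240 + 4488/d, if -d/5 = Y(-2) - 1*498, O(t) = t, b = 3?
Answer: 36029/16200 ≈ 2.2240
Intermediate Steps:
Y(n) = -9*n (Y(n) = (3*(-3))*n = -9*n)
d = 2400 (d = -5*(-9*(-2) - 1*498) = -5*(18 - 498) = -5*(-480) = 2400)
1147/3240 + 4488/d = 1147/3240 + 4488/2400 = 1147*(1/3240) + 4488*(1/2400) = 1147/3240 + 187/100 = 36029/16200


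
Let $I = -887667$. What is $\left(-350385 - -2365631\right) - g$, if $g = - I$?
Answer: $1127579$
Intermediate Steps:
$g = 887667$ ($g = \left(-1\right) \left(-887667\right) = 887667$)
$\left(-350385 - -2365631\right) - g = \left(-350385 - -2365631\right) - 887667 = \left(-350385 + 2365631\right) - 887667 = 2015246 - 887667 = 1127579$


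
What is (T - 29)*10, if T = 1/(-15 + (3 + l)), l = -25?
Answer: -10740/37 ≈ -290.27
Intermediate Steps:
T = -1/37 (T = 1/(-15 + (3 - 25)) = 1/(-15 - 22) = 1/(-37) = -1/37 ≈ -0.027027)
(T - 29)*10 = (-1/37 - 29)*10 = -1074/37*10 = -10740/37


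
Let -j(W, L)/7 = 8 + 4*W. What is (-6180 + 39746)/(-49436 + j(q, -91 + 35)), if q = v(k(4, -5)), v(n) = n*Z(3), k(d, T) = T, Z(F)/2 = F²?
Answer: -16783/23486 ≈ -0.71460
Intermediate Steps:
Z(F) = 2*F²
v(n) = 18*n (v(n) = n*(2*3²) = n*(2*9) = n*18 = 18*n)
q = -90 (q = 18*(-5) = -90)
j(W, L) = -56 - 28*W (j(W, L) = -7*(8 + 4*W) = -56 - 28*W)
(-6180 + 39746)/(-49436 + j(q, -91 + 35)) = (-6180 + 39746)/(-49436 + (-56 - 28*(-90))) = 33566/(-49436 + (-56 + 2520)) = 33566/(-49436 + 2464) = 33566/(-46972) = 33566*(-1/46972) = -16783/23486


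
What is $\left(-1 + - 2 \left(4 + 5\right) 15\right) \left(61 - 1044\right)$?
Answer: $266393$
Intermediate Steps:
$\left(-1 + - 2 \left(4 + 5\right) 15\right) \left(61 - 1044\right) = \left(-1 + \left(-2\right) 9 \cdot 15\right) \left(-983\right) = \left(-1 - 270\right) \left(-983\right) = \left(-271\right) \left(-983\right) = 266393$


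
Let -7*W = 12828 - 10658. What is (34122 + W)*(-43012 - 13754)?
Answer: -1919371992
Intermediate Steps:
W = -310 (W = -(12828 - 10658)/7 = -1/7*2170 = -310)
(34122 + W)*(-43012 - 13754) = (34122 - 310)*(-43012 - 13754) = 33812*(-56766) = -1919371992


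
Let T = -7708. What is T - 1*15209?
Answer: -22917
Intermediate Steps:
T - 1*15209 = -7708 - 1*15209 = -7708 - 15209 = -22917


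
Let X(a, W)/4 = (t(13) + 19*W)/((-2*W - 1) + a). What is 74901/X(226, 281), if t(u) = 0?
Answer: -25241637/21356 ≈ -1181.9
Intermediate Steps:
X(a, W) = 76*W/(-1 + a - 2*W) (X(a, W) = 4*((0 + 19*W)/((-2*W - 1) + a)) = 4*((19*W)/((-1 - 2*W) + a)) = 4*((19*W)/(-1 + a - 2*W)) = 4*(19*W/(-1 + a - 2*W)) = 76*W/(-1 + a - 2*W))
74901/X(226, 281) = 74901/((76*281/(-1 + 226 - 2*281))) = 74901/((76*281/(-1 + 226 - 562))) = 74901/((76*281/(-337))) = 74901/((76*281*(-1/337))) = 74901/(-21356/337) = 74901*(-337/21356) = -25241637/21356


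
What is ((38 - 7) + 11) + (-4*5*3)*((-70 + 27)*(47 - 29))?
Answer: 46482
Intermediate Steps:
((38 - 7) + 11) + (-4*5*3)*((-70 + 27)*(47 - 29)) = (31 + 11) + (-20*3)*(-43*18) = 42 - 60*(-774) = 42 + 46440 = 46482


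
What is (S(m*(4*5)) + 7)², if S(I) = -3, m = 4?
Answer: 16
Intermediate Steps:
(S(m*(4*5)) + 7)² = (-3 + 7)² = 4² = 16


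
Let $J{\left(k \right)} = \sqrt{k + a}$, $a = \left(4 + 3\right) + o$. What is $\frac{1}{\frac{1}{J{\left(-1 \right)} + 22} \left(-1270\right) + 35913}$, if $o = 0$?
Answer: $\frac{8569237}{307246110221} - \frac{635 \sqrt{6}}{307246110221} \approx 2.7885 \cdot 10^{-5}$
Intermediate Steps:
$a = 7$ ($a = \left(4 + 3\right) + 0 = 7 + 0 = 7$)
$J{\left(k \right)} = \sqrt{7 + k}$ ($J{\left(k \right)} = \sqrt{k + 7} = \sqrt{7 + k}$)
$\frac{1}{\frac{1}{J{\left(-1 \right)} + 22} \left(-1270\right) + 35913} = \frac{1}{\frac{1}{\sqrt{7 - 1} + 22} \left(-1270\right) + 35913} = \frac{1}{\frac{1}{\sqrt{6} + 22} \left(-1270\right) + 35913} = \frac{1}{\frac{1}{22 + \sqrt{6}} \left(-1270\right) + 35913} = \frac{1}{- \frac{1270}{22 + \sqrt{6}} + 35913} = \frac{1}{35913 - \frac{1270}{22 + \sqrt{6}}}$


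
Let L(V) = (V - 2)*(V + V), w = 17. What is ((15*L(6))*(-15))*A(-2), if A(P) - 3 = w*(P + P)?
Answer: 702000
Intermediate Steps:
L(V) = 2*V*(-2 + V) (L(V) = (-2 + V)*(2*V) = 2*V*(-2 + V))
A(P) = 3 + 34*P (A(P) = 3 + 17*(P + P) = 3 + 17*(2*P) = 3 + 34*P)
((15*L(6))*(-15))*A(-2) = ((15*(2*6*(-2 + 6)))*(-15))*(3 + 34*(-2)) = ((15*(2*6*4))*(-15))*(3 - 68) = ((15*48)*(-15))*(-65) = (720*(-15))*(-65) = -10800*(-65) = 702000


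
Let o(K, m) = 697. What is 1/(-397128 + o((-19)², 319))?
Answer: -1/396431 ≈ -2.5225e-6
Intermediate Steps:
1/(-397128 + o((-19)², 319)) = 1/(-397128 + 697) = 1/(-396431) = -1/396431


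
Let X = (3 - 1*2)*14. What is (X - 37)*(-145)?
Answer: 3335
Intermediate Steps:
X = 14 (X = (3 - 2)*14 = 1*14 = 14)
(X - 37)*(-145) = (14 - 37)*(-145) = -23*(-145) = 3335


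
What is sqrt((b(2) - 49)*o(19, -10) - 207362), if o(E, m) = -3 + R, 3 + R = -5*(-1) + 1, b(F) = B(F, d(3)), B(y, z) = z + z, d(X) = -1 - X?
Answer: I*sqrt(207362) ≈ 455.37*I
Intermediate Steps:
B(y, z) = 2*z
b(F) = -8 (b(F) = 2*(-1 - 1*3) = 2*(-1 - 3) = 2*(-4) = -8)
R = 3 (R = -3 + (-5*(-1) + 1) = -3 + (5 + 1) = -3 + 6 = 3)
o(E, m) = 0 (o(E, m) = -3 + 3 = 0)
sqrt((b(2) - 49)*o(19, -10) - 207362) = sqrt((-8 - 49)*0 - 207362) = sqrt(-57*0 - 207362) = sqrt(0 - 207362) = sqrt(-207362) = I*sqrt(207362)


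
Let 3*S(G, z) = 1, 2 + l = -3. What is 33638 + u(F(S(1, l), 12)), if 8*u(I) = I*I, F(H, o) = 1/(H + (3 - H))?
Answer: 2421937/72 ≈ 33638.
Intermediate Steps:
l = -5 (l = -2 - 3 = -5)
S(G, z) = ⅓ (S(G, z) = (⅓)*1 = ⅓)
F(H, o) = ⅓ (F(H, o) = 1/3 = ⅓)
u(I) = I²/8 (u(I) = (I*I)/8 = I²/8)
33638 + u(F(S(1, l), 12)) = 33638 + (⅓)²/8 = 33638 + (⅛)*(⅑) = 33638 + 1/72 = 2421937/72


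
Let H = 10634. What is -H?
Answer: -10634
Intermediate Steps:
-H = -1*10634 = -10634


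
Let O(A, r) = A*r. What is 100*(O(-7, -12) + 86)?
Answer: 17000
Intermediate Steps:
100*(O(-7, -12) + 86) = 100*(-7*(-12) + 86) = 100*(84 + 86) = 100*170 = 17000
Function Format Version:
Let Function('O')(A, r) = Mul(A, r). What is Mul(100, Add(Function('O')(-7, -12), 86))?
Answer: 17000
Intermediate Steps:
Mul(100, Add(Function('O')(-7, -12), 86)) = Mul(100, Add(Mul(-7, -12), 86)) = Mul(100, Add(84, 86)) = Mul(100, 170) = 17000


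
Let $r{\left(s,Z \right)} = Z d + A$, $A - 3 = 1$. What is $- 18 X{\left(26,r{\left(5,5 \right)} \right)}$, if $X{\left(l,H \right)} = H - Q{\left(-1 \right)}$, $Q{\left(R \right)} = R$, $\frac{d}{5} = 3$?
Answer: $-1440$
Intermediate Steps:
$A = 4$ ($A = 3 + 1 = 4$)
$d = 15$ ($d = 5 \cdot 3 = 15$)
$r{\left(s,Z \right)} = 4 + 15 Z$ ($r{\left(s,Z \right)} = Z 15 + 4 = 15 Z + 4 = 4 + 15 Z$)
$X{\left(l,H \right)} = 1 + H$ ($X{\left(l,H \right)} = H - -1 = H + 1 = 1 + H$)
$- 18 X{\left(26,r{\left(5,5 \right)} \right)} = - 18 \left(1 + \left(4 + 15 \cdot 5\right)\right) = - 18 \left(1 + \left(4 + 75\right)\right) = - 18 \left(1 + 79\right) = \left(-18\right) 80 = -1440$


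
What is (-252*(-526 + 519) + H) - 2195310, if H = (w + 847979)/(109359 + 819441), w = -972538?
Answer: -2037365649359/928800 ≈ -2.1935e+6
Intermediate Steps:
H = -124559/928800 (H = (-972538 + 847979)/(109359 + 819441) = -124559/928800 ≈ -0.13411)
(-252*(-526 + 519) + H) - 2195310 = (-252*(-526 + 519) - 124559/928800) - 2195310 = (-252*(-7) - 124559/928800) - 2195310 = (1764 - 124559/928800) - 2195310 = 1638278641/928800 - 2195310 = -2037365649359/928800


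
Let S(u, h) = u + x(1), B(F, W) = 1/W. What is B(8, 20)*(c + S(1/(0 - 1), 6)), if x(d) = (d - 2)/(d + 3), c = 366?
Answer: 1459/80 ≈ 18.237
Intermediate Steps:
x(d) = (-2 + d)/(3 + d)
S(u, h) = -¼ + u (S(u, h) = u + (-2 + 1)/(3 + 1) = u - 1/4 = u + (¼)*(-1) = u - ¼ = -¼ + u)
B(8, 20)*(c + S(1/(0 - 1), 6)) = (366 + (-¼ + 1/(0 - 1)))/20 = (366 + (-¼ + 1/(-1)))/20 = (366 + (-¼ - 1))/20 = (366 - 5/4)/20 = (1/20)*(1459/4) = 1459/80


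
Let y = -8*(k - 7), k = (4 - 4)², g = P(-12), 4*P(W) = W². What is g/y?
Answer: 9/14 ≈ 0.64286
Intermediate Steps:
P(W) = W²/4
g = 36 (g = (¼)*(-12)² = (¼)*144 = 36)
k = 0 (k = 0² = 0)
y = 56 (y = -8*(0 - 7) = -8*(-7) = 56)
g/y = 36/56 = 36*(1/56) = 9/14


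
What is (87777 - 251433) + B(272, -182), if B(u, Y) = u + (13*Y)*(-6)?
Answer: -149188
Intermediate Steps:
B(u, Y) = u - 78*Y
(87777 - 251433) + B(272, -182) = (87777 - 251433) + (272 - 78*(-182)) = -163656 + (272 + 14196) = -163656 + 14468 = -149188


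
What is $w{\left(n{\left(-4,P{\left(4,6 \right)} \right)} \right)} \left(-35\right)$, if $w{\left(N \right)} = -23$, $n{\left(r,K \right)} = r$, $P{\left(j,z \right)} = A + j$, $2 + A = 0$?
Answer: $805$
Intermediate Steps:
$A = -2$ ($A = -2 + 0 = -2$)
$P{\left(j,z \right)} = -2 + j$
$w{\left(n{\left(-4,P{\left(4,6 \right)} \right)} \right)} \left(-35\right) = \left(-23\right) \left(-35\right) = 805$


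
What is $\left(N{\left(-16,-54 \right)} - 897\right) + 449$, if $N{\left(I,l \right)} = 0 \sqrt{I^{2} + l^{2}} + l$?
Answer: $-502$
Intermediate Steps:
$N{\left(I,l \right)} = l$ ($N{\left(I,l \right)} = 0 + l = l$)
$\left(N{\left(-16,-54 \right)} - 897\right) + 449 = \left(-54 - 897\right) + 449 = -951 + 449 = -502$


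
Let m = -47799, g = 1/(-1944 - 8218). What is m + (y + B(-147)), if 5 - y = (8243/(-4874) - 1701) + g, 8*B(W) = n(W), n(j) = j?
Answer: -4567587271247/99059176 ≈ -46110.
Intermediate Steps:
B(W) = W/8
g = -1/10162 (g = 1/(-10162) = -1/10162 ≈ -9.8406e-5)
y = 21145311842/12382397 (y = 5 - ((8243/(-4874) - 1701) - 1/10162) = 5 - ((8243*(-1/4874) - 1701) - 1/10162) = 5 - ((-8243/4874 - 1701) - 1/10162) = 5 - (-8298917/4874 - 1/10162) = 5 - 1*(-21083399857/12382397) = 5 + 21083399857/12382397 = 21145311842/12382397 ≈ 1707.7)
m + (y + B(-147)) = -47799 + (21145311842/12382397 + (1/8)*(-147)) = -47799 + (21145311842/12382397 - 147/8) = -47799 + 167342282377/99059176 = -4567587271247/99059176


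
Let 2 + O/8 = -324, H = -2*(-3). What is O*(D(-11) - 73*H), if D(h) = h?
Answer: 1170992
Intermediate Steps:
H = 6
O = -2608 (O = -16 + 8*(-324) = -16 - 2592 = -2608)
O*(D(-11) - 73*H) = -2608*(-11 - 73*6) = -2608*(-11 - 438) = -2608*(-449) = 1170992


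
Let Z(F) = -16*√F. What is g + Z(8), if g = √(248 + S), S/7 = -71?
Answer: -32*√2 + I*√249 ≈ -45.255 + 15.78*I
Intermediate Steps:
S = -497 (S = 7*(-71) = -497)
g = I*√249 (g = √(248 - 497) = √(-249) = I*√249 ≈ 15.78*I)
g + Z(8) = I*√249 - 32*√2 = -32*√2 + I*√249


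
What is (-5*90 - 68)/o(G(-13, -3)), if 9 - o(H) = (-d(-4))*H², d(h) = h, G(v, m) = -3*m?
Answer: 74/45 ≈ 1.6444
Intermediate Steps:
o(H) = 9 - 4*H² (o(H) = 9 - (-1*(-4))*H² = 9 - 4*H²)
(-5*90 - 68)/o(G(-13, -3)) = (-5*90 - 68)/(9 - 4*(-3*(-3))²) = (-450 - 68)/(9 - 4*9²) = -518/(9 - 4*81) = -518/(9 - 324) = -518/(-315) = -518*(-1/315) = 74/45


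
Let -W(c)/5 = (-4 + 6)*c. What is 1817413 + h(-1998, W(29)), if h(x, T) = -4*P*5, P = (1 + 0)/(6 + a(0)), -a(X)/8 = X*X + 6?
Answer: 38165683/21 ≈ 1.8174e+6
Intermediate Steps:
a(X) = -48 - 8*X² (a(X) = -8*(X*X + 6) = -8*(X² + 6) = -8*(6 + X²) = -48 - 8*X²)
P = -1/42 (P = (1 + 0)/(6 + (-48 - 8*0²)) = 1/(6 + (-48 - 8*0)) = 1/(6 + (-48 + 0)) = 1/(6 - 48) = 1/(-42) = 1*(-1/42) = -1/42 ≈ -0.023810)
W(c) = -10*c (W(c) = -5*(-4 + 6)*c = -10*c)
h(x, T) = 10/21 (h(x, T) = -4*(-1/42)*5 = (2/21)*5 = 10/21)
1817413 + h(-1998, W(29)) = 1817413 + 10/21 = 38165683/21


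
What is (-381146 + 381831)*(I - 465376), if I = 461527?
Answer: -2636565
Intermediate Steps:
(-381146 + 381831)*(I - 465376) = (-381146 + 381831)*(461527 - 465376) = 685*(-3849) = -2636565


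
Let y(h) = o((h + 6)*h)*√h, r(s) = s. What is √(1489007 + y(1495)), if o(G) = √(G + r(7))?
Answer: √(1489007 + √3354782990) ≈ 1243.8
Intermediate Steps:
o(G) = √(7 + G) (o(G) = √(G + 7) = √(7 + G))
y(h) = √h*√(7 + h*(6 + h)) (y(h) = √(7 + (h + 6)*h)*√h = √(7 + (6 + h)*h)*√h = √(7 + h*(6 + h))*√h = √h*√(7 + h*(6 + h)))
√(1489007 + y(1495)) = √(1489007 + √1495*√(7 + 1495*(6 + 1495))) = √(1489007 + √1495*√(7 + 1495*1501)) = √(1489007 + √1495*√(7 + 2243995)) = √(1489007 + √1495*√2244002) = √(1489007 + √3354782990)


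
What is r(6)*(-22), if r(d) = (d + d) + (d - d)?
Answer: -264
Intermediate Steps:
r(d) = 2*d (r(d) = 2*d + 0 = 2*d)
r(6)*(-22) = (2*6)*(-22) = 12*(-22) = -264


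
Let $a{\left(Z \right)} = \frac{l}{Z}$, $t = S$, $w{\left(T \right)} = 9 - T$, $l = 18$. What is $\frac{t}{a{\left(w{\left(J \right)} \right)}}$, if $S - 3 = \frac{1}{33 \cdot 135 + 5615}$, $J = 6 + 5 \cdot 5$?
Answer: $- \frac{332321}{90630} \approx -3.6668$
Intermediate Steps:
$J = 31$ ($J = 6 + 25 = 31$)
$S = \frac{30211}{10070}$ ($S = 3 + \frac{1}{33 \cdot 135 + 5615} = 3 + \frac{1}{4455 + 5615} = 3 + \frac{1}{10070} = \frac{30211}{10070} \approx 3.0001$)
$t = \frac{30211}{10070} \approx 3.0001$
$a{\left(Z \right)} = \frac{18}{Z}$
$\frac{t}{a{\left(w{\left(J \right)} \right)}} = \frac{30211}{10070 \frac{18}{9 - 31}} = \frac{30211}{10070 \frac{18}{-22}} = \frac{30211}{10070 \cdot 18 \left(- \frac{1}{22}\right)} = \frac{30211}{10070 \left(- \frac{9}{11}\right)} = \frac{30211}{10070} \left(- \frac{11}{9}\right) = - \frac{332321}{90630}$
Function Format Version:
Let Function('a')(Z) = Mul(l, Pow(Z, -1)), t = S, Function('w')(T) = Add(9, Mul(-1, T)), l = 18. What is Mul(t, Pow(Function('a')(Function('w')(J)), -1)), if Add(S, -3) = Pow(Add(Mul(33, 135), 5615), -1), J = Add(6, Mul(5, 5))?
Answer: Rational(-332321, 90630) ≈ -3.6668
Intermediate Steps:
J = 31 (J = Add(6, 25) = 31)
S = Rational(30211, 10070) (S = Add(3, Pow(Add(Mul(33, 135), 5615), -1)) = Add(3, Pow(Add(4455, 5615), -1)) = Add(3, Pow(10070, -1)) = Add(3, Rational(1, 10070)) = Rational(30211, 10070) ≈ 3.0001)
t = Rational(30211, 10070) ≈ 3.0001
Function('a')(Z) = Mul(18, Pow(Z, -1))
Mul(t, Pow(Function('a')(Function('w')(J)), -1)) = Mul(Rational(30211, 10070), Pow(Mul(18, Pow(Add(9, Mul(-1, 31)), -1)), -1)) = Mul(Rational(30211, 10070), Pow(Mul(18, Pow(Add(9, -31), -1)), -1)) = Mul(Rational(30211, 10070), Pow(Mul(18, Pow(-22, -1)), -1)) = Mul(Rational(30211, 10070), Pow(Mul(18, Rational(-1, 22)), -1)) = Mul(Rational(30211, 10070), Pow(Rational(-9, 11), -1)) = Mul(Rational(30211, 10070), Rational(-11, 9)) = Rational(-332321, 90630)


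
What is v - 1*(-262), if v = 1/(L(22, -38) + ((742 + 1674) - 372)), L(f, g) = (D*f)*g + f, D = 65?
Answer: 13695787/52274 ≈ 262.00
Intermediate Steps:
L(f, g) = f + 65*f*g (L(f, g) = (65*f)*g + f = 65*f*g + f = f + 65*f*g)
v = -1/52274 (v = 1/(22*(1 + 65*(-38)) + ((742 + 1674) - 372)) = 1/(22*(1 - 2470) + (2416 - 372)) = 1/(22*(-2469) + 2044) = 1/(-54318 + 2044) = 1/(-52274) = -1/52274 ≈ -1.9130e-5)
v - 1*(-262) = -1/52274 - 1*(-262) = -1/52274 + 262 = 13695787/52274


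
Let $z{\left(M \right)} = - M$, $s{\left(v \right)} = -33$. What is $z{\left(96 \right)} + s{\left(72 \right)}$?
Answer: $-129$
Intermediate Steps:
$z{\left(96 \right)} + s{\left(72 \right)} = \left(-1\right) 96 - 33 = -96 - 33 = -129$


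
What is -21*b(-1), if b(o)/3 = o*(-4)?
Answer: -252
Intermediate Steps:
b(o) = -12*o (b(o) = 3*(o*(-4)) = 3*(-4*o) = -12*o)
-21*b(-1) = -(-252)*(-1) = -21*12 = -252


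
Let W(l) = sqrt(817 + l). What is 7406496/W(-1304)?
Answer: -7406496*I*sqrt(487)/487 ≈ -3.3562e+5*I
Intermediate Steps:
7406496/W(-1304) = 7406496/(sqrt(817 - 1304)) = 7406496/(sqrt(-487)) = 7406496/((I*sqrt(487))) = 7406496*(-I*sqrt(487)/487) = -7406496*I*sqrt(487)/487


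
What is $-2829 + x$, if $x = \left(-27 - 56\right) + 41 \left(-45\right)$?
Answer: $-4757$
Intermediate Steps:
$x = -1928$ ($x = -83 - 1845 = -1928$)
$-2829 + x = -2829 - 1928 = -4757$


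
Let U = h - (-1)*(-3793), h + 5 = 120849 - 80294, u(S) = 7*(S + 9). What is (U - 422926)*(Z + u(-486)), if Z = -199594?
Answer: 78366433677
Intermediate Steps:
u(S) = 63 + 7*S (u(S) = 7*(9 + S) = 63 + 7*S)
h = 40550 (h = -5 + (120849 - 80294) = -5 + 40555 = 40550)
U = 36757 (U = 40550 - (-1)*(-3793) = 40550 - 1*3793 = 40550 - 3793 = 36757)
(U - 422926)*(Z + u(-486)) = (36757 - 422926)*(-199594 + (63 + 7*(-486))) = -386169*(-199594 + (63 - 3402)) = -386169*(-199594 - 3339) = -386169*(-202933) = 78366433677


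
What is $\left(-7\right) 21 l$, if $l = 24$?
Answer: $-3528$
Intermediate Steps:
$\left(-7\right) 21 l = \left(-7\right) 21 \cdot 24 = \left(-147\right) 24 = -3528$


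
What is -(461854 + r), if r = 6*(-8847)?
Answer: -408772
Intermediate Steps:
r = -53082
-(461854 + r) = -(461854 - 53082) = -1*408772 = -408772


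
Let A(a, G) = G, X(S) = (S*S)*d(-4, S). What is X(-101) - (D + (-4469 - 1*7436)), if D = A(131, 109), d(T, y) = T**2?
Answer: 175012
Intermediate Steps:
X(S) = 16*S**2 (X(S) = (S*S)*(-4)**2 = S**2*16 = 16*S**2)
D = 109
X(-101) - (D + (-4469 - 1*7436)) = 16*(-101)**2 - (109 + (-4469 - 1*7436)) = 16*10201 - (109 + (-4469 - 7436)) = 163216 - (109 - 11905) = 163216 - 1*(-11796) = 163216 + 11796 = 175012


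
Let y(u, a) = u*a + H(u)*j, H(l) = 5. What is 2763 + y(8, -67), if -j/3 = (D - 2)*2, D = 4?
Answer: 2167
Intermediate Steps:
j = -12 (j = -3*(4 - 2)*2 = -6*2 = -3*4 = -12)
y(u, a) = -60 + a*u (y(u, a) = u*a + 5*(-12) = a*u - 60 = -60 + a*u)
2763 + y(8, -67) = 2763 + (-60 - 67*8) = 2763 + (-60 - 536) = 2763 - 596 = 2167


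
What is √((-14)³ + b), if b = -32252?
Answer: 2*I*√8749 ≈ 187.07*I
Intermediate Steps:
√((-14)³ + b) = √((-14)³ - 32252) = √(-2744 - 32252) = √(-34996) = 2*I*√8749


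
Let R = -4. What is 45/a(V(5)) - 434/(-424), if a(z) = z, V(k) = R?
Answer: -542/53 ≈ -10.226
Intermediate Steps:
V(k) = -4
45/a(V(5)) - 434/(-424) = 45/(-4) - 434/(-424) = 45*(-1/4) - 434*(-1/424) = -45/4 + 217/212 = -542/53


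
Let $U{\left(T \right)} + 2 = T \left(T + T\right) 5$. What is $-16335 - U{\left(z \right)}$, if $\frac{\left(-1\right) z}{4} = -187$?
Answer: $-5611373$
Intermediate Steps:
$z = 748$ ($z = \left(-4\right) \left(-187\right) = 748$)
$U{\left(T \right)} = -2 + 10 T^{2}$ ($U{\left(T \right)} = -2 + T \left(T + T\right) 5 = -2 + T 2 T 5 = -2 + 2 T^{2} \cdot 5 = -2 + 10 T^{2}$)
$-16335 - U{\left(z \right)} = -16335 - \left(-2 + 10 \cdot 748^{2}\right) = -16335 - \left(-2 + 10 \cdot 559504\right) = -16335 - \left(-2 + 5595040\right) = -16335 - 5595038 = -5611373$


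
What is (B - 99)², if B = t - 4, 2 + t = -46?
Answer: 22801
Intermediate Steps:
t = -48 (t = -2 - 46 = -48)
B = -52 (B = -48 - 4 = -52)
(B - 99)² = (-52 - 99)² = (-151)² = 22801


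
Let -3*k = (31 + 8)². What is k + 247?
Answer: -260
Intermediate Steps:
k = -507 (k = -(31 + 8)²/3 = -⅓*39² = -⅓*1521 = -507)
k + 247 = -507 + 247 = -260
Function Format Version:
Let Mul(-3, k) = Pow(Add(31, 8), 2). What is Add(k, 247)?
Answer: -260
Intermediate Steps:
k = -507 (k = Mul(Rational(-1, 3), Pow(Add(31, 8), 2)) = Mul(Rational(-1, 3), Pow(39, 2)) = Mul(Rational(-1, 3), 1521) = -507)
Add(k, 247) = Add(-507, 247) = -260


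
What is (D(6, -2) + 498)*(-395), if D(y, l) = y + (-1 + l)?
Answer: -197895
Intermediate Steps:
D(y, l) = -1 + l + y
(D(6, -2) + 498)*(-395) = ((-1 - 2 + 6) + 498)*(-395) = (3 + 498)*(-395) = 501*(-395) = -197895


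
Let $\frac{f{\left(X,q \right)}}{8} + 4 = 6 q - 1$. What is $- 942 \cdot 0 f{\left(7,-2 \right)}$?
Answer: $0$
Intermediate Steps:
$f{\left(X,q \right)} = -40 + 48 q$ ($f{\left(X,q \right)} = -32 + 8 \left(6 q - 1\right) = -32 + 8 \left(-1 + 6 q\right) = -32 + \left(-8 + 48 q\right) = -40 + 48 q$)
$- 942 \cdot 0 f{\left(7,-2 \right)} = - 942 \cdot 0 \left(-40 + 48 \left(-2\right)\right) = - 942 \cdot 0 \left(-40 - 96\right) = - 942 \cdot 0 \left(-136\right) = \left(-942\right) 0 = 0$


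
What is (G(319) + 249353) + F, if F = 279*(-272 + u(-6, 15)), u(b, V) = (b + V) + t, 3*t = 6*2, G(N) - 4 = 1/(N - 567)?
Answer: 43919807/248 ≈ 1.7710e+5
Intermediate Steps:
G(N) = 4 + 1/(-567 + N) (G(N) = 4 + 1/(N - 567) = 4 + 1/(-567 + N))
t = 4 (t = (6*2)/3 = (⅓)*12 = 4)
u(b, V) = 4 + V + b (u(b, V) = (b + V) + 4 = (V + b) + 4 = 4 + V + b)
F = -72261 (F = 279*(-272 + (4 + 15 - 6)) = 279*(-272 + 13) = 279*(-259) = -72261)
(G(319) + 249353) + F = ((-2267 + 4*319)/(-567 + 319) + 249353) - 72261 = ((-2267 + 1276)/(-248) + 249353) - 72261 = (-1/248*(-991) + 249353) - 72261 = (991/248 + 249353) - 72261 = 61840535/248 - 72261 = 43919807/248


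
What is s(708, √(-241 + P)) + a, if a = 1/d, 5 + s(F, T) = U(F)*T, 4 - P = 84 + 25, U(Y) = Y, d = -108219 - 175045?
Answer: -1416321/283264 + 708*I*√346 ≈ -5.0 + 13170.0*I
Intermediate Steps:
d = -283264
P = -105 (P = 4 - (84 + 25) = 4 - 1*109 = 4 - 109 = -105)
s(F, T) = -5 + F*T
a = -1/283264 (a = 1/(-283264) = -1/283264 ≈ -3.5303e-6)
s(708, √(-241 + P)) + a = (-5 + 708*√(-241 - 105)) - 1/283264 = (-5 + 708*√(-346)) - 1/283264 = (-5 + 708*(I*√346)) - 1/283264 = (-5 + 708*I*√346) - 1/283264 = -1416321/283264 + 708*I*√346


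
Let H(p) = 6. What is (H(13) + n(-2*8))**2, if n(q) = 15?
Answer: 441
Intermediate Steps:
(H(13) + n(-2*8))**2 = (6 + 15)**2 = 21**2 = 441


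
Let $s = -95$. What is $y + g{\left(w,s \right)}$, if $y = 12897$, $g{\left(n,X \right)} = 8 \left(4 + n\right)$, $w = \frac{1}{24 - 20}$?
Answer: $12931$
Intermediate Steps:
$w = \frac{1}{4} \approx 0.25$
$g{\left(n,X \right)} = 32 + 8 n$
$y + g{\left(w,s \right)} = 12897 + \left(32 + 8 \cdot \frac{1}{4}\right) = 12897 + \left(32 + 2\right) = 12897 + 34 = 12931$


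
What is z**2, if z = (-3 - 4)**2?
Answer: 2401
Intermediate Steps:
z = 49 (z = (-7)**2 = 49)
z**2 = 49**2 = 2401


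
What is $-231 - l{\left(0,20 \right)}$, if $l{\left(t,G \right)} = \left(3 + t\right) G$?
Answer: $-291$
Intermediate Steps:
$l{\left(t,G \right)} = G \left(3 + t\right)$
$-231 - l{\left(0,20 \right)} = -231 - 20 \left(3 + 0\right) = -231 - 20 \cdot 3 = -231 - 60 = -291$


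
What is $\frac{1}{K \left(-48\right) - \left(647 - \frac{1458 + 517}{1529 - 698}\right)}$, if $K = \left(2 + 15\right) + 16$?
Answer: $- \frac{831}{1851986} \approx -0.00044871$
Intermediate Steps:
$K = 33$ ($K = 17 + 16 = 33$)
$\frac{1}{K \left(-48\right) - \left(647 - \frac{1458 + 517}{1529 - 698}\right)} = \frac{1}{33 \left(-48\right) - \left(647 - \frac{1458 + 517}{1529 - 698}\right)} = \frac{1}{-1584 - \left(647 - \frac{1975}{831}\right)} = \frac{1}{-1584 + \left(\left(1975 \cdot \frac{1}{831} + 123\right) - 770\right)} = \frac{1}{-1584 + \left(\left(\frac{1975}{831} + 123\right) - 770\right)} = \frac{1}{-1584 + \left(\frac{104188}{831} - 770\right)} = \frac{1}{-1584 - \frac{535682}{831}} = \frac{1}{- \frac{1851986}{831}} = - \frac{831}{1851986}$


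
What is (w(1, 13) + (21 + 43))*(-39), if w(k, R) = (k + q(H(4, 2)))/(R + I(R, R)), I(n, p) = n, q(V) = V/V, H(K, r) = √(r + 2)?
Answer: -2499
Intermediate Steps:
H(K, r) = √(2 + r)
q(V) = 1
w(k, R) = (1 + k)/(2*R) (w(k, R) = (k + 1)/(R + R) = (1 + k)/((2*R)) = (1 + k)*(1/(2*R)) = (1 + k)/(2*R))
(w(1, 13) + (21 + 43))*(-39) = ((½)*(1 + 1)/13 + (21 + 43))*(-39) = ((½)*(1/13)*2 + 64)*(-39) = (1/13 + 64)*(-39) = (833/13)*(-39) = -2499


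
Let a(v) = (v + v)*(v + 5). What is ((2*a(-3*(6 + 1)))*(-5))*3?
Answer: -20160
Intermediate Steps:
a(v) = 2*v*(5 + v) (a(v) = (2*v)*(5 + v) = 2*v*(5 + v))
((2*a(-3*(6 + 1)))*(-5))*3 = ((2*(2*(-3*(6 + 1))*(5 - 3*(6 + 1))))*(-5))*3 = ((2*(2*(-3*7)*(5 - 3*7)))*(-5))*3 = ((2*(2*(-21)*(5 - 21)))*(-5))*3 = ((2*(2*(-21)*(-16)))*(-5))*3 = ((2*672)*(-5))*3 = (1344*(-5))*3 = -6720*3 = -20160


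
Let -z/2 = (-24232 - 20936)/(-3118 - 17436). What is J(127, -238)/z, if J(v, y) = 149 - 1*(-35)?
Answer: -236371/5646 ≈ -41.865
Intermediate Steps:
J(v, y) = 184 (J(v, y) = 149 + 35 = 184)
z = -45168/10277 (z = -2*(-24232 - 20936)/(-3118 - 17436) = -(-90336)/(-20554) = -(-90336)*(-1)/20554 = -2*22584/10277 = -45168/10277 ≈ -4.3951)
J(127, -238)/z = 184/(-45168/10277) = 184*(-10277/45168) = -236371/5646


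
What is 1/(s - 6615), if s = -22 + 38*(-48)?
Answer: -1/8461 ≈ -0.00011819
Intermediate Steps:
s = -1846 (s = -22 - 1824 = -1846)
1/(s - 6615) = 1/(-1846 - 6615) = 1/(-8461) = -1/8461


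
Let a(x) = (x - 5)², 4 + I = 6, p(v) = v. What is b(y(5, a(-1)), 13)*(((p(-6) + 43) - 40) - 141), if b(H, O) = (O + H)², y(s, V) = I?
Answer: -32400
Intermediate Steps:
I = 2 (I = -4 + 6 = 2)
a(x) = (-5 + x)²
y(s, V) = 2
b(H, O) = (H + O)²
b(y(5, a(-1)), 13)*(((p(-6) + 43) - 40) - 141) = (2 + 13)²*(((-6 + 43) - 40) - 141) = 15²*((37 - 40) - 141) = 225*(-3 - 141) = 225*(-144) = -32400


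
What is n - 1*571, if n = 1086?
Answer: 515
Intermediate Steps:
n - 1*571 = 1086 - 1*571 = 1086 - 571 = 515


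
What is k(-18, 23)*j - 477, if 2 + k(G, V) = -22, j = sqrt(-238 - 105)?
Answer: -477 - 168*I*sqrt(7) ≈ -477.0 - 444.49*I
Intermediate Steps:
j = 7*I*sqrt(7) (j = sqrt(-343) = 7*I*sqrt(7) ≈ 18.52*I)
k(G, V) = -24 (k(G, V) = -2 - 22 = -24)
k(-18, 23)*j - 477 = -168*I*sqrt(7) - 477 = -477 - 168*I*sqrt(7)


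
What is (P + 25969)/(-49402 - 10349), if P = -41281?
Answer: 5104/19917 ≈ 0.25626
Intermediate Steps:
(P + 25969)/(-49402 - 10349) = (-41281 + 25969)/(-49402 - 10349) = -15312/(-59751) = -15312*(-1/59751) = 5104/19917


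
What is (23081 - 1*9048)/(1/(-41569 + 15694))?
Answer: -363103875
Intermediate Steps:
(23081 - 1*9048)/(1/(-41569 + 15694)) = (23081 - 9048)/(1/(-25875)) = 14033/(-1/25875) = 14033*(-25875) = -363103875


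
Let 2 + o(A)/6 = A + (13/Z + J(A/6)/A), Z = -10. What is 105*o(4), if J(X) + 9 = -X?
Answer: -2163/2 ≈ -1081.5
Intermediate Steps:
J(X) = -9 - X
o(A) = -99/5 + 6*A + 6*(-9 - A/6)/A (o(A) = -12 + 6*(A + (13/(-10) + (-9 - A/6)/A)) = -12 + 6*(A + (13*(-⅒) + (-9 - A/6)/A)) = -12 + 6*(A + (-13/10 + (-9 - A/6)/A)) = -12 + 6*(-13/10 + A + (-9 - A/6)/A) = -12 + (-39/5 + 6*A + 6*(-9 - A/6)/A) = -99/5 + 6*A + 6*(-9 - A/6)/A)
105*o(4) = 105*(-104/5 - 54/4 + 6*4) = 105*(-104/5 - 54*¼ + 24) = 105*(-104/5 - 27/2 + 24) = 105*(-103/10) = -2163/2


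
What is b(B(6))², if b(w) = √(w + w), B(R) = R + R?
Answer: 24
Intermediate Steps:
B(R) = 2*R
b(w) = √2*√w (b(w) = √(2*w) = √2*√w)
b(B(6))² = (√2*√(2*6))² = (√2*√12)² = (√2*(2*√3))² = (2*√6)² = 24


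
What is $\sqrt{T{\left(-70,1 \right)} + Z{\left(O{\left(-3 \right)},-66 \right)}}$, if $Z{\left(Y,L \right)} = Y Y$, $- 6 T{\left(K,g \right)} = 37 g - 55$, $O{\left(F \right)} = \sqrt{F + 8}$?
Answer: $2 \sqrt{2} \approx 2.8284$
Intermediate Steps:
$O{\left(F \right)} = \sqrt{8 + F}$
$T{\left(K,g \right)} = \frac{55}{6} - \frac{37 g}{6}$ ($T{\left(K,g \right)} = - \frac{37 g - 55}{6} = - \frac{-55 + 37 g}{6} = \frac{55}{6} - \frac{37 g}{6}$)
$Z{\left(Y,L \right)} = Y^{2}$
$\sqrt{T{\left(-70,1 \right)} + Z{\left(O{\left(-3 \right)},-66 \right)}} = \sqrt{\left(\frac{55}{6} - \frac{37}{6}\right) + \left(\sqrt{8 - 3}\right)^{2}} = \sqrt{\left(\frac{55}{6} - \frac{37}{6}\right) + \left(\sqrt{5}\right)^{2}} = \sqrt{3 + 5} = \sqrt{8} = 2 \sqrt{2}$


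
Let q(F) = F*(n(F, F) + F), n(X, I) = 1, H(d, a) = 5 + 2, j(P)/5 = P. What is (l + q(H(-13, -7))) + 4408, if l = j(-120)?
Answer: 3864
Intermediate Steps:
j(P) = 5*P
H(d, a) = 7
q(F) = F*(1 + F)
l = -600 (l = 5*(-120) = -600)
(l + q(H(-13, -7))) + 4408 = (-600 + 7*(1 + 7)) + 4408 = (-600 + 7*8) + 4408 = (-600 + 56) + 4408 = -544 + 4408 = 3864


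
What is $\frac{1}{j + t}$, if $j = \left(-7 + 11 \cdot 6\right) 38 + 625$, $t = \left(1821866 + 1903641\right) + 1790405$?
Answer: $\frac{1}{5518779} \approx 1.812 \cdot 10^{-7}$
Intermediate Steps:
$t = 5515912$ ($t = 3725507 + 1790405 = 5515912$)
$j = 2867$ ($j = \left(-7 + 66\right) 38 + 625 = 59 \cdot 38 + 625 = 2242 + 625 = 2867$)
$\frac{1}{j + t} = \frac{1}{2867 + 5515912} = \frac{1}{5518779}$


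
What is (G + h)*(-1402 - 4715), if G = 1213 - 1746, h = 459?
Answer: 452658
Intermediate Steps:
G = -533
(G + h)*(-1402 - 4715) = (-533 + 459)*(-1402 - 4715) = -74*(-6117) = 452658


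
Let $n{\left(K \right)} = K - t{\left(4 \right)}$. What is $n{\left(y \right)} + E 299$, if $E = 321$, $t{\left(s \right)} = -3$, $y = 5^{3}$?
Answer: $96107$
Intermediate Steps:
$y = 125$
$n{\left(K \right)} = 3 + K$ ($n{\left(K \right)} = K - -3 = K + 3 = 3 + K$)
$n{\left(y \right)} + E 299 = \left(3 + 125\right) + 321 \cdot 299 = 128 + 95979 = 96107$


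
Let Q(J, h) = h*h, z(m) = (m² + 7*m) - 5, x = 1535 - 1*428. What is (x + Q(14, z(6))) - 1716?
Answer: 4720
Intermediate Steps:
x = 1107 (x = 1535 - 428 = 1107)
z(m) = -5 + m² + 7*m
Q(J, h) = h²
(x + Q(14, z(6))) - 1716 = (1107 + (-5 + 6² + 7*6)²) - 1716 = (1107 + (-5 + 36 + 42)²) - 1716 = (1107 + 73²) - 1716 = (1107 + 5329) - 1716 = 6436 - 1716 = 4720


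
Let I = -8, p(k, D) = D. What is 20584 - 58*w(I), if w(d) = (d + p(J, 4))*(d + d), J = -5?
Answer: 16872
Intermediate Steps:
w(d) = 2*d*(4 + d) (w(d) = (d + 4)*(d + d) = (4 + d)*(2*d) = 2*d*(4 + d))
20584 - 58*w(I) = 20584 - 116*(-8)*(4 - 8) = 20584 - 116*(-8)*(-4) = 20584 - 58*64 = 20584 - 3712 = 16872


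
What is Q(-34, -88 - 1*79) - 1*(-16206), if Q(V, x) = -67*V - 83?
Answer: 18401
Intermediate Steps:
Q(V, x) = -83 - 67*V
Q(-34, -88 - 1*79) - 1*(-16206) = (-83 - 67*(-34)) - 1*(-16206) = (-83 + 2278) + 16206 = 2195 + 16206 = 18401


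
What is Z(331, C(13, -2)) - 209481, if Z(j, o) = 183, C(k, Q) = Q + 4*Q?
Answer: -209298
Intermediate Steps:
C(k, Q) = 5*Q
Z(331, C(13, -2)) - 209481 = 183 - 209481 = -209298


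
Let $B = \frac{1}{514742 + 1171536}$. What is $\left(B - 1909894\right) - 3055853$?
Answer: $- \frac{8373629919665}{1686278} \approx -4.9657 \cdot 10^{6}$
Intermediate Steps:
$B = \frac{1}{1686278} \approx 5.9302 \cdot 10^{-7}$
$\left(B - 1909894\right) - 3055853 = \left(\frac{1}{1686278} - 1909894\right) - 3055853 = - \frac{3220612234531}{1686278} - 3055853 = - \frac{8373629919665}{1686278}$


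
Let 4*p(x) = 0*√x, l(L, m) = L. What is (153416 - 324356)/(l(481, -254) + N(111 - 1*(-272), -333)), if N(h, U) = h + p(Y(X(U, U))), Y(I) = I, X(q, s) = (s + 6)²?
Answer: -14245/72 ≈ -197.85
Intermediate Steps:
X(q, s) = (6 + s)²
p(x) = 0 (p(x) = (0*√x)/4 = (¼)*0 = 0)
N(h, U) = h (N(h, U) = h + 0 = h)
(153416 - 324356)/(l(481, -254) + N(111 - 1*(-272), -333)) = (153416 - 324356)/(481 + (111 - 1*(-272))) = -170940/(481 + (111 + 272)) = -170940/(481 + 383) = -170940/864 = -170940*1/864 = -14245/72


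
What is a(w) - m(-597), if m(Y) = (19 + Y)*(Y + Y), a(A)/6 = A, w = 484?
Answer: -687228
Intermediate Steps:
a(A) = 6*A
m(Y) = 2*Y*(19 + Y) (m(Y) = (19 + Y)*(2*Y) = 2*Y*(19 + Y))
a(w) - m(-597) = 6*484 - 2*(-597)*(19 - 597) = 2904 - 2*(-597)*(-578) = 2904 - 1*690132 = 2904 - 690132 = -687228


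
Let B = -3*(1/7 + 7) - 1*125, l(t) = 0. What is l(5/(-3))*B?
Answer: 0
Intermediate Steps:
B = -1025/7 (B = -3*(1*(⅐) + 7) - 125 = -3*(⅐ + 7) - 125 = -3*50/7 - 125 = -150/7 - 125 = -1025/7 ≈ -146.43)
l(5/(-3))*B = 0*(-1025/7) = 0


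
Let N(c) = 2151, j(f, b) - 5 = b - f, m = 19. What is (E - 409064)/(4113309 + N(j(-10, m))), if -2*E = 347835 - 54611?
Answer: -138919/1028865 ≈ -0.13502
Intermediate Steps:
j(f, b) = 5 + b - f (j(f, b) = 5 + (b - f) = 5 + b - f)
E = -146612 (E = -(347835 - 54611)/2 = -½*293224 = -146612)
(E - 409064)/(4113309 + N(j(-10, m))) = (-146612 - 409064)/(4113309 + 2151) = -555676/4115460 = -555676*1/4115460 = -138919/1028865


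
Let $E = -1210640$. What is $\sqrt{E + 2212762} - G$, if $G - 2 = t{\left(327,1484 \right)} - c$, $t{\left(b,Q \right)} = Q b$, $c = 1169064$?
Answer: $683794 + 11 \sqrt{8282} \approx 6.848 \cdot 10^{5}$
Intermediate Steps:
$G = -683794$ ($G = 2 + \left(1484 \cdot 327 - 1169064\right) = 2 + \left(485268 - 1169064\right) = 2 - 683796 = -683794$)
$\sqrt{E + 2212762} - G = \sqrt{-1210640 + 2212762} - -683794 = \sqrt{1002122} + 683794 = 11 \sqrt{8282} + 683794 = 683794 + 11 \sqrt{8282}$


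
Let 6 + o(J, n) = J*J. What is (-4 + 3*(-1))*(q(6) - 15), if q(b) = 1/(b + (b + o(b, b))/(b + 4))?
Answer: 5005/48 ≈ 104.27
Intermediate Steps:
o(J, n) = -6 + J² (o(J, n) = -6 + J*J = -6 + J²)
q(b) = 1/(b + (-6 + b + b²)/(4 + b)) (q(b) = 1/(b + (b + (-6 + b²))/(b + 4)) = 1/(b + (-6 + b + b²)/(4 + b)))
(-4 + 3*(-1))*(q(6) - 15) = (-4 + 3*(-1))*((4 + 6)/(-6 + 2*6² + 5*6) - 15) = (-4 - 3)*(10/(-6 + 2*36 + 30) - 15) = -7*(10/(-6 + 72 + 30) - 15) = -7*(10/96 - 15) = -7*((1/96)*10 - 15) = -7*(5/48 - 15) = -7*(-715/48) = 5005/48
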